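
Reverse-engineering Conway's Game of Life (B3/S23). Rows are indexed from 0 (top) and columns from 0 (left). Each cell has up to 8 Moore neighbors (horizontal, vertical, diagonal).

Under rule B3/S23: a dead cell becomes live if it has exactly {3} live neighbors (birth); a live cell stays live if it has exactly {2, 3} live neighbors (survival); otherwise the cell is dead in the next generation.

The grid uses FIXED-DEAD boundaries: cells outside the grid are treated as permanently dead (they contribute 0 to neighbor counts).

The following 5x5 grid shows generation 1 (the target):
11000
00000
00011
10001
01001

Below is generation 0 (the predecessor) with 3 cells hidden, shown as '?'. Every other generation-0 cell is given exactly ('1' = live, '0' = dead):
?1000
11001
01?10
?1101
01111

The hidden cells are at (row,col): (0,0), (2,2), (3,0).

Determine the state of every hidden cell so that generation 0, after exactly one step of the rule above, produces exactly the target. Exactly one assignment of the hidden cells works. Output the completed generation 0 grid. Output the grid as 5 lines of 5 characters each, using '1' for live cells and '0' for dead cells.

Answer: 11000
11001
01010
01101
01111

Derivation:
Hidden generation-0 cells (in order): (0,0), (2,2), (3,0).
A hidden cell only influences target cells in its own 3x3 neighborhood. Try each of the 2^3 = 8 assignments, step the completed generation 0 forward once under B3/S23, and compare with the target:
  (0,0)=0 (2,2)=0 (3,0)=0 -> step gives (1,0)='1' but target has '0' -> reject
  (0,0)=0 (2,2)=0 (3,0)=1 -> step gives (1,0)='1' but target has '0' -> reject
  (0,0)=0 (2,2)=1 (3,0)=0 -> step gives (1,0)='1' but target has '0' -> reject
  (0,0)=0 (2,2)=1 (3,0)=1 -> step gives (1,0)='1' but target has '0' -> reject
  (0,0)=1 (2,2)=0 (3,0)=0 -> step reproduces the target at every cell -> ACCEPT
  (0,0)=1 (2,2)=0 (3,0)=1 -> step gives (4,0)='1' but target has '0' -> reject
  (0,0)=1 (2,2)=1 (3,0)=0 -> step gives (1,3)='1' but target has '0' -> reject
  (0,0)=1 (2,2)=1 (3,0)=1 -> step gives (1,3)='1' but target has '0' -> reject
Unique solution: (0,0)=live, (2,2)=dead, (3,0)=dead.
Check: live-neighbor counts of every cell in the completed generation 0:
33211
44421
44533
34663
23442
Applying B3/S23 to generation 0 with these counts gives:
11000
00000
00011
10001
01001
which matches the target exactly.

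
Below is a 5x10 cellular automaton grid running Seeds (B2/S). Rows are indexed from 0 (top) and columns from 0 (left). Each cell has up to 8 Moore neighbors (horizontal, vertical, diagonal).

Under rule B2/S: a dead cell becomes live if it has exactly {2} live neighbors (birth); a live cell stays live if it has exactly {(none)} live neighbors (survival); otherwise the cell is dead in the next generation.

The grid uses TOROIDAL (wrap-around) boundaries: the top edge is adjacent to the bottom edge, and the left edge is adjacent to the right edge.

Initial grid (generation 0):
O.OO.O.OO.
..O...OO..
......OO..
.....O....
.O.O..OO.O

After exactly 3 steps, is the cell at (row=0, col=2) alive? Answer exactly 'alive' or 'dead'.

Simulating step by step:
Generation 0 (given above): 17 live cells
Generation 1: 6 live cells
..........
....O....O
........O.
O.O.O.....
..........
Generation 2: 10 live cells
..........
........O.
OO..OO....
.O.O.....O
.O.O......
Generation 3: 10 live cells
..O.......
OO..OO...O
...O....O.
.....O....
....O.....

Cell (0,2) at generation 3: 1 -> alive

Answer: alive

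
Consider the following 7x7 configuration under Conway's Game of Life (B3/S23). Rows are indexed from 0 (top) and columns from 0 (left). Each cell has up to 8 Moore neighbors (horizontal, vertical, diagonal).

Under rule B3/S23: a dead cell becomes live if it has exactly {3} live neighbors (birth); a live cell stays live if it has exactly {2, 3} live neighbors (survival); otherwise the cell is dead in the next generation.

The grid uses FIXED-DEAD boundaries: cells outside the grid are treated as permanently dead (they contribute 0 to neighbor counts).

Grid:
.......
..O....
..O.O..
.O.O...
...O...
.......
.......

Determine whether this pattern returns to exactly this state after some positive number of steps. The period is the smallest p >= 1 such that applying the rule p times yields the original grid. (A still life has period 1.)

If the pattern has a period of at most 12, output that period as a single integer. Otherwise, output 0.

Simulating and comparing each generation to the original:
Gen 0 (original, given above): 6 live cells
Gen 1: 6 live cells, differs from original
Gen 2: 6 live cells, MATCHES original -> period = 2

Answer: 2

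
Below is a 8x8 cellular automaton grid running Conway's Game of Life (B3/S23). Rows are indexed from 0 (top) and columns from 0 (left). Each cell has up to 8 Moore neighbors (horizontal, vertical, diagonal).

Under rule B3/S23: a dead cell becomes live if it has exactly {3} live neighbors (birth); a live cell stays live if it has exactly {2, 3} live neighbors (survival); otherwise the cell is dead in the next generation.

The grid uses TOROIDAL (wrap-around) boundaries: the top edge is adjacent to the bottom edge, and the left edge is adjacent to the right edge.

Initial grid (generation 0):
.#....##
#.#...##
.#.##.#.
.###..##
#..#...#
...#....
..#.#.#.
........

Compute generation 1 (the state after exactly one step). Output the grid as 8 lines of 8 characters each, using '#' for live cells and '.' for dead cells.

Answer: .#....#.
..##....
....#...
.#...##.
##.##.##
..###..#
...#....
.....###

Derivation:
Simulating step by step:
Generation 0 (given above): 23 live cells
Generation 1: 22 live cells
(generation 1 grid is the final answer)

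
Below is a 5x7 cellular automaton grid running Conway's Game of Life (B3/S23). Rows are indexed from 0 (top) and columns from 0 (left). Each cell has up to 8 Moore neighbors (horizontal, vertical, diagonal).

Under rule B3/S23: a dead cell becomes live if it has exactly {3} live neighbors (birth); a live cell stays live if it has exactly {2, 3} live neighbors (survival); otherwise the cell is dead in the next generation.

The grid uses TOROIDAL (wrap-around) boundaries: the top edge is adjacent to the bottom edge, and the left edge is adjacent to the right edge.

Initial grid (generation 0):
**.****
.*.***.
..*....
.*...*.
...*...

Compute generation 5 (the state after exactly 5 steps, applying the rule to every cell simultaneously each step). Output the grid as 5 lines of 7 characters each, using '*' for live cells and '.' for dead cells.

Answer: .......
***....
.......
.......
.......

Derivation:
Simulating step by step:
Generation 0 (given above): 14 live cells
Generation 1: 11 live cells
**....*
.*.....
.***.*.
..*....
.*.*...
Generation 2: 6 live cells
.*.....
......*
.*.*...
....*..
.*.....
Generation 3: 4 live cells
*......
*.*....
.......
..*....
.......
Generation 4: 3 live cells
.*.....
.*.....
.*.....
.......
.......
Generation 5: 3 live cells
(generation 5 grid is the final answer)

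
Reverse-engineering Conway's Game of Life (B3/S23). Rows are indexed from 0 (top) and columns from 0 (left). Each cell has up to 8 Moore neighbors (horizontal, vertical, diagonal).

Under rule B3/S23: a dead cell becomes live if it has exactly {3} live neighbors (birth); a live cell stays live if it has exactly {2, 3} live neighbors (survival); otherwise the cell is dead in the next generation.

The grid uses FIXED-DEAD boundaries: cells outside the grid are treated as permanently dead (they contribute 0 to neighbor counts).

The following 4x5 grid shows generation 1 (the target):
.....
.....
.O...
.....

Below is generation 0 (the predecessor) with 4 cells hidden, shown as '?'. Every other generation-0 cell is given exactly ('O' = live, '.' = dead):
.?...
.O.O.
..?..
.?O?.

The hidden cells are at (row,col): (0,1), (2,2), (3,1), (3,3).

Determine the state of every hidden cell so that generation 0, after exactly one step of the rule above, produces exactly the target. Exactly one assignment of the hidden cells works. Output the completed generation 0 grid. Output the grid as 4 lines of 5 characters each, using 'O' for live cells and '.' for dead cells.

Hidden generation-0 cells (in order): (0,1), (2,2), (3,1), (3,3).
A hidden cell only influences target cells in its own 3x3 neighborhood. Try each of the 2^4 = 16 assignments, step the completed generation 0 forward once under B3/S23, and compare with the target:
  (0,1)=. (2,2)=. (3,1)=. (3,3)=. -> step gives (2,1)='.' but target has 'O' -> reject
  (0,1)=. (2,2)=. (3,1)=. (3,3)=O -> step gives (2,1)='.' but target has 'O' -> reject
  (0,1)=. (2,2)=. (3,1)=O (3,3)=. -> step reproduces the target at every cell -> ACCEPT
  (0,1)=. (2,2)=. (3,1)=O (3,3)=O -> step gives (2,3)='O' but target has '.' -> reject
  (0,1)=. (2,2)=O (3,1)=. (3,3)=. -> step gives (1,2)='O' but target has '.' -> reject
  (0,1)=. (2,2)=O (3,1)=. (3,3)=O -> step gives (1,2)='O' but target has '.' -> reject
  (0,1)=. (2,2)=O (3,1)=O (3,3)=. -> step gives (1,2)='O' but target has '.' -> reject
  (0,1)=. (2,2)=O (3,1)=O (3,3)=O -> step gives (1,2)='O' but target has '.' -> reject
  (0,1)=O (2,2)=. (3,1)=. (3,3)=. -> step gives (0,2)='O' but target has '.' -> reject
  (0,1)=O (2,2)=. (3,1)=. (3,3)=O -> step gives (0,2)='O' but target has '.' -> reject
  (0,1)=O (2,2)=. (3,1)=O (3,3)=. -> step gives (0,2)='O' but target has '.' -> reject
  (0,1)=O (2,2)=. (3,1)=O (3,3)=O -> step gives (0,2)='O' but target has '.' -> reject
  (0,1)=O (2,2)=O (3,1)=. (3,3)=. -> step gives (0,2)='O' but target has '.' -> reject
  (0,1)=O (2,2)=O (3,1)=. (3,3)=O -> step gives (0,2)='O' but target has '.' -> reject
  (0,1)=O (2,2)=O (3,1)=O (3,3)=. -> step gives (0,2)='O' but target has '.' -> reject
  (0,1)=O (2,2)=O (3,1)=O (3,3)=O -> step gives (0,2)='O' but target has '.' -> reject
Unique solution: (0,1)=dead, (2,2)=dead, (3,1)=live, (3,3)=dead.
Check: live-neighbor counts of every cell in the completed generation 0:
11211
10201
23421
11110
Applying B3/S23 to generation 0 with these counts gives:
.....
.....
.O...
.....
which matches the target exactly.

Answer: .....
.O.O.
.....
.OO..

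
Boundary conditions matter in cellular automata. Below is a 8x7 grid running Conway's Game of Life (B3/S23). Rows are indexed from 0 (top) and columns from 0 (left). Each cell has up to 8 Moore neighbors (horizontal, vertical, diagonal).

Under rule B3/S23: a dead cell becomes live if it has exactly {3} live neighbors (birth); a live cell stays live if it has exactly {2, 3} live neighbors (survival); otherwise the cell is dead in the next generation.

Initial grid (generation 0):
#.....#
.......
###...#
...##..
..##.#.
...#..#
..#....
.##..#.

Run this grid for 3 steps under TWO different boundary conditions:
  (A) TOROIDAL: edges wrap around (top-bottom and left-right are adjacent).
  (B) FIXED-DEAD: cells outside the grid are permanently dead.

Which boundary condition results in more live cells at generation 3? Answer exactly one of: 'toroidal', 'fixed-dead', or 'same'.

Under TOROIDAL boundary, generation 3:
#....##
....#.#
####...
#.#..#.
....##.
.......
...###.
...#.#.
Population = 19

Under FIXED-DEAD boundary, generation 3:
.......
.#.....
#...##.
.#...#.
.....#.
....##.
##.##..
..#....
Population = 14

Comparison: toroidal=19, fixed-dead=14 -> toroidal

Answer: toroidal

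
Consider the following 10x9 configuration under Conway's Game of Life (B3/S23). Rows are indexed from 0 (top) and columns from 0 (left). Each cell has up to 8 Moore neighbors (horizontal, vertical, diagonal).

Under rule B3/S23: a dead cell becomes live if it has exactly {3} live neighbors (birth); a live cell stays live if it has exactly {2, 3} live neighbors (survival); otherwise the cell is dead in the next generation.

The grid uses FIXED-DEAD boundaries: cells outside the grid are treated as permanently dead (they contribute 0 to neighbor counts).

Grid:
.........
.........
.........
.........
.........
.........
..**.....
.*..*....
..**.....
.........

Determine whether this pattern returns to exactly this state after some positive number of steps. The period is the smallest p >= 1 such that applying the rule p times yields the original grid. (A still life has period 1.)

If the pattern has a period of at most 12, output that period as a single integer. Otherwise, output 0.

Simulating and comparing each generation to the original:
Gen 0 (original, given above): 6 live cells
Gen 1: 6 live cells, MATCHES original -> period = 1

Answer: 1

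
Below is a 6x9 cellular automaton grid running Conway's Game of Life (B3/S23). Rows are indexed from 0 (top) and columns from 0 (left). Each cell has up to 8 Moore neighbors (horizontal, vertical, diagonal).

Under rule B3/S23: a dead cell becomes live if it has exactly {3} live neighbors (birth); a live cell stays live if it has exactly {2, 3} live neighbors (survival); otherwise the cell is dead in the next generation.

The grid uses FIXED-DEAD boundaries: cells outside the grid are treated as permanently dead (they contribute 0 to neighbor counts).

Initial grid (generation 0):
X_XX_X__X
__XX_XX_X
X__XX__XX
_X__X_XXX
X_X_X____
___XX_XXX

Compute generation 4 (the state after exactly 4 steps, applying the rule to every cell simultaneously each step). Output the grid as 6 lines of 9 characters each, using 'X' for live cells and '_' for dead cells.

Answer: ___XXX___
_X____X__
X__XX_X__
X_XXXX_X_
__XX___X_
__XXXXX__

Derivation:
Simulating step by step:
Generation 0 (given above): 28 live cells
Generation 1: 23 live cells
_XXX_XXX_
_____XX_X
_X_______
XXX_X_X_X
_XX_X____
___XXX_X_
Generation 2: 20 live cells
__X_XX_X_
_X__XX___
XXX___X__
X____X___
X_____XX_
__XXXX___
Generation 3: 20 live cells
___XXXX__
X___X____
X_X_X_X__
X____X_X_
_X_X__X__
___XXXX__
Generation 4: 23 live cells
(generation 4 grid is the final answer)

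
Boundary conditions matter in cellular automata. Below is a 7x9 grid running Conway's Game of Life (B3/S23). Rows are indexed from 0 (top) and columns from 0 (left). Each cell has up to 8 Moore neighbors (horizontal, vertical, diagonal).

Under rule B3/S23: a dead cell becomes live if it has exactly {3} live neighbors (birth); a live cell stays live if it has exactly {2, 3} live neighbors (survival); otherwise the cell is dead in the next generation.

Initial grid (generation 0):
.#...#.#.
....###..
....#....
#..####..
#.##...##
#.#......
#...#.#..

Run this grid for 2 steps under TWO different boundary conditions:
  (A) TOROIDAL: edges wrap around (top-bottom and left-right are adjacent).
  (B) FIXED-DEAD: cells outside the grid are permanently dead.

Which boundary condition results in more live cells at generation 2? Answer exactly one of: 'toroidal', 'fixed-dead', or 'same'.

Answer: fixed-dead

Derivation:
Under TOROIDAL boundary, generation 2:
.......##
.........
.#.....#.
#.#..#.#.
#.##.#...
#........
##....#..
Population = 16

Under FIXED-DEAD boundary, generation 2:
....##...
....#....
.......#.
.##..#.#.
#.##.#..#
#.#....#.
.#.......
Population = 17

Comparison: toroidal=16, fixed-dead=17 -> fixed-dead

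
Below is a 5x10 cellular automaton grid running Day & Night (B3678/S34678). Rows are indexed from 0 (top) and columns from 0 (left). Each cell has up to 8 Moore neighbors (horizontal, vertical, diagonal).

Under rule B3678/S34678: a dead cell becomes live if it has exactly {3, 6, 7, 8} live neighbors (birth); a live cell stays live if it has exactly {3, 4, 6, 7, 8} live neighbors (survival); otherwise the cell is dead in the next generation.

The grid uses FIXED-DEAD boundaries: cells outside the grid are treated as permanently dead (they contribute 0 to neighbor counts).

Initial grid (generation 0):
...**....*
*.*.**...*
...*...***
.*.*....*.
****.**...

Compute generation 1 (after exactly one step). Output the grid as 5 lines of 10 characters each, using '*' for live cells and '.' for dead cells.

Simulating step by step:
Generation 0 (given above): 21 live cells
Generation 1: 19 live cells
(generation 1 grid is the final answer)

Answer: ...***....
....*....*
.*.*....**
****..*.**
.**.*.....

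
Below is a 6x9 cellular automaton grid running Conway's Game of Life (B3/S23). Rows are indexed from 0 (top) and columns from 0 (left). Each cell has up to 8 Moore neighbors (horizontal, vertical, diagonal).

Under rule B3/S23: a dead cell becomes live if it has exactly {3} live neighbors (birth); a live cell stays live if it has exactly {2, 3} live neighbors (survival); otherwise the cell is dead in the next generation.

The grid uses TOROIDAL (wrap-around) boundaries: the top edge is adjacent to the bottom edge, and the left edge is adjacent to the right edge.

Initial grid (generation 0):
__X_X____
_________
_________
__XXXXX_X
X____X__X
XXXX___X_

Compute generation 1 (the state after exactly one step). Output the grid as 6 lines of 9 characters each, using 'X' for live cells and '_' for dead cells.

Simulating step by step:
Generation 0 (given above): 16 live cells
Generation 1: 16 live cells
(generation 1 grid is the final answer)

Answer: __X______
_________
___XXX___
X__XXXXXX
_____X___
X_XXX____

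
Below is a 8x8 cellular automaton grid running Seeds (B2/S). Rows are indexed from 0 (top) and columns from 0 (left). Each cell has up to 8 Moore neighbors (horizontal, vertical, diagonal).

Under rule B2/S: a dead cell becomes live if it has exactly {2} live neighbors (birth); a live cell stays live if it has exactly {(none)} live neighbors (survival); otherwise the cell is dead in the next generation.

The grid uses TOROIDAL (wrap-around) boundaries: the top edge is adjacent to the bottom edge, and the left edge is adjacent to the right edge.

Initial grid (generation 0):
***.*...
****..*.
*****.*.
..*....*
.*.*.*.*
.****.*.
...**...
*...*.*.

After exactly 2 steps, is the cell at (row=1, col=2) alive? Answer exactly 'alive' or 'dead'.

Answer: dead

Derivation:
Simulating step by step:
Generation 0 (given above): 31 live cells
Generation 1: 4 live cells
......*.
........
........
........
........
.......*
*.....*.
........
Generation 2: 4 live cells
........
........
........
........
........
*.....*.
........
.....**.

Cell (1,2) at generation 2: 0 -> dead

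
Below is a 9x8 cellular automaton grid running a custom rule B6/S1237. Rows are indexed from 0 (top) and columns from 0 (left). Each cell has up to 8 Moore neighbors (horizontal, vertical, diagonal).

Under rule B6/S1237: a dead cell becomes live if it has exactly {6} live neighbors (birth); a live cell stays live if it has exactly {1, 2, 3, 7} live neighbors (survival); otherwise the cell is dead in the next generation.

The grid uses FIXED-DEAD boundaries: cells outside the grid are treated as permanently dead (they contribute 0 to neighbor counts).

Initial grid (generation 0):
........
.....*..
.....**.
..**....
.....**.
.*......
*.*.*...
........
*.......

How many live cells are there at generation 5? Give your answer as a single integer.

Simulating step by step:
Generation 0 (given above): 12 live cells
Generation 1: 10 live cells
........
.....*..
.....**.
..**....
.....**.
.*......
*.*.....
........
........
Generation 2: 10 live cells
........
.....*..
.....**.
..**....
.....**.
.*......
*.*.....
........
........
Generation 3: 10 live cells
........
.....*..
.....**.
..**....
.....**.
.*......
*.*.....
........
........
Generation 4: 10 live cells
........
.....*..
.....**.
..**....
.....**.
.*......
*.*.....
........
........
Generation 5: 10 live cells
........
.....*..
.....**.
..**....
.....**.
.*......
*.*.....
........
........
Population at generation 5: 10

Answer: 10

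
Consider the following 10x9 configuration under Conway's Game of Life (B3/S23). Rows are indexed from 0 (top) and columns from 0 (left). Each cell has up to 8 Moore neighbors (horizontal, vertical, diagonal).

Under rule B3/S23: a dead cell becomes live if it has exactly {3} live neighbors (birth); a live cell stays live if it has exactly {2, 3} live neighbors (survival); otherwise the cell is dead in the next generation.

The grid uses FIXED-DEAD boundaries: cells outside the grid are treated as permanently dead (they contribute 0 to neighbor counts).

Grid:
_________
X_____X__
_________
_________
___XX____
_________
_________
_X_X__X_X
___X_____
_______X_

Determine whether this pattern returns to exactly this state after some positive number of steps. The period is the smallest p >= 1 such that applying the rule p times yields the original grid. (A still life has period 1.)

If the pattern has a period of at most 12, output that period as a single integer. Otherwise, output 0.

Simulating and comparing each generation to the original:
Gen 0 (original, given above): 10 live cells
Gen 1: 3 live cells, differs from original
Gen 2: 0 live cells, differs from original
Gen 3: 0 live cells, differs from original
Gen 4: 0 live cells, differs from original
Gen 5: 0 live cells, differs from original
Gen 6: 0 live cells, differs from original
Gen 7: 0 live cells, differs from original
Gen 8: 0 live cells, differs from original
Gen 9: 0 live cells, differs from original
Gen 10: 0 live cells, differs from original
Gen 11: 0 live cells, differs from original
Gen 12: 0 live cells, differs from original
No period found within 12 steps.

Answer: 0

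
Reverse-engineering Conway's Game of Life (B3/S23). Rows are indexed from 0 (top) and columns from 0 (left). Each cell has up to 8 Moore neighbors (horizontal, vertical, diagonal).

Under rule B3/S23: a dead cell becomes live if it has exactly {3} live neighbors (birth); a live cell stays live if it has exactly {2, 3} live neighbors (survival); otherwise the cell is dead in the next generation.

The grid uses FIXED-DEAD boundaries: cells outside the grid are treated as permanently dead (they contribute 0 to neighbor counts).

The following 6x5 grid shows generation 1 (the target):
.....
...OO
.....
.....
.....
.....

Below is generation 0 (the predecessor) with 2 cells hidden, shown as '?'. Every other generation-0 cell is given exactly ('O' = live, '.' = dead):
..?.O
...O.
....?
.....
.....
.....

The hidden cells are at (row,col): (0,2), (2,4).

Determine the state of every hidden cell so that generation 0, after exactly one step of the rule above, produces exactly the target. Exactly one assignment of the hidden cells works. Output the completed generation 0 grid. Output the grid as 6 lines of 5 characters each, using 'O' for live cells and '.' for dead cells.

Answer: ....O
...O.
....O
.....
.....
.....

Derivation:
Hidden generation-0 cells (in order): (0,2), (2,4).
A hidden cell only influences target cells in its own 3x3 neighborhood. Try each of the 2^2 = 4 assignments, step the completed generation 0 forward once under B3/S23, and compare with the target:
  (0,2)=. (2,4)=. -> step gives (1,3)='.' but target has 'O' -> reject
  (0,2)=. (2,4)=O -> step reproduces the target at every cell -> ACCEPT
  (0,2)=O (2,4)=. -> step gives (0,3)='O' but target has '.' -> reject
  (0,2)=O (2,4)=O -> step gives (0,3)='O' but target has '.' -> reject
Unique solution: (0,2)=dead, (2,4)=live.
Check: live-neighbor counts of every cell in the completed generation 0:
00121
00123
00121
00011
00000
00000
Applying B3/S23 to generation 0 with these counts gives:
.....
...OO
.....
.....
.....
.....
which matches the target exactly.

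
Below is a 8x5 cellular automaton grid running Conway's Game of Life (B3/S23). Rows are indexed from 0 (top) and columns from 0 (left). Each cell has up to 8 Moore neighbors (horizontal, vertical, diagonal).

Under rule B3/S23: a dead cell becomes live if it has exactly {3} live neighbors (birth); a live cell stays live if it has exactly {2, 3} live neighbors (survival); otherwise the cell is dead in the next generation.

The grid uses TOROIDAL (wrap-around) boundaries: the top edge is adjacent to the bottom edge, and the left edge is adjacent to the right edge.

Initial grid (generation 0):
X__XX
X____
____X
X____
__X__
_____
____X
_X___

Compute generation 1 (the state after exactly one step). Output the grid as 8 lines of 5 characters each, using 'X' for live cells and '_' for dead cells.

Simulating step by step:
Generation 0 (given above): 9 live cells
Generation 1: 8 live cells
(generation 1 grid is the final answer)

Answer: XX__X
X__X_
X___X
_____
_____
_____
_____
___X_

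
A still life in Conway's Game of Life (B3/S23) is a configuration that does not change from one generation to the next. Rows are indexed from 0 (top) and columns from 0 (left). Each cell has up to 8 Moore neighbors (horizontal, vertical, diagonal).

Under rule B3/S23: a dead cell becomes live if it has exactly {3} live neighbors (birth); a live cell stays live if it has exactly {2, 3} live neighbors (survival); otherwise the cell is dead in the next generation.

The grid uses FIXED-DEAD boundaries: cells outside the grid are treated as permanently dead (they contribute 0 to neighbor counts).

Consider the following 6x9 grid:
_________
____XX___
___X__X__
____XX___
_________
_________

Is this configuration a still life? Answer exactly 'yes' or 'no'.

Compute generation 1 and compare to generation 0 (given above):
Generation 1:
_________
____XX___
___X__X__
____XX___
_________
_________
The grids are IDENTICAL -> still life.

Answer: yes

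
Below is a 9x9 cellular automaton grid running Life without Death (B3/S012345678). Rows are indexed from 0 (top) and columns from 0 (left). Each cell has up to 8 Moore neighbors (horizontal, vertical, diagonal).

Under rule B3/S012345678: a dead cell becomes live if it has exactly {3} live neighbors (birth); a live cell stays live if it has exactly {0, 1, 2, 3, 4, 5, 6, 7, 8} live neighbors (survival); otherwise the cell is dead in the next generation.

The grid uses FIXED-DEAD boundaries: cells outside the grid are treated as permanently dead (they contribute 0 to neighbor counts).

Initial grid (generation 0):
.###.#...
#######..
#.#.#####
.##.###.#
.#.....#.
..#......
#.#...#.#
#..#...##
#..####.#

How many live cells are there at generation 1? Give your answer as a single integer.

Answer: 50

Derivation:
Simulating step by step:
Generation 0 (given above): 41 live cells
Generation 1: 50 live cells
####.##..
#######..
#.#.#####
###.###.#
.#.#.###.
..#....#.
#.##..#.#
#.##...##
#..####.#
Population at generation 1: 50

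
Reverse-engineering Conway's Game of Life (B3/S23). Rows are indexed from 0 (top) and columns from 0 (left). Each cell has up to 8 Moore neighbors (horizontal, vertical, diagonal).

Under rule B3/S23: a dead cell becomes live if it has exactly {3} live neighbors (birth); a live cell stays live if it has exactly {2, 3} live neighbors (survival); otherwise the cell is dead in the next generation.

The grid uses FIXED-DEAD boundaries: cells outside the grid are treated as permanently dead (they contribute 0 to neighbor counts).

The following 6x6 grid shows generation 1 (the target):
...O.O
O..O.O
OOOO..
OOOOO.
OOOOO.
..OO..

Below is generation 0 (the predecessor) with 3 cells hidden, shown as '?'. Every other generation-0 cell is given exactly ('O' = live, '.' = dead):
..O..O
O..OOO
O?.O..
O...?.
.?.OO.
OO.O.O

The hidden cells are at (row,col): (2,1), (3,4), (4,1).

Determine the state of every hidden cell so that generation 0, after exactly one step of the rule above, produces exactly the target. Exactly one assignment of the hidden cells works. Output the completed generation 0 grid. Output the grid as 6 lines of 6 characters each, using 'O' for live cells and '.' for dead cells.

Answer: ..O..O
O..OOO
OO.O..
O.....
...OO.
OO.O.O

Derivation:
Hidden generation-0 cells (in order): (2,1), (3,4), (4,1).
A hidden cell only influences target cells in its own 3x3 neighborhood. Try each of the 2^3 = 8 assignments, step the completed generation 0 forward once under B3/S23, and compare with the target:
  (2,1)=. (3,4)=. (4,1)=. -> step gives (1,0)='.' but target has 'O' -> reject
  (2,1)=. (3,4)=. (4,1)=O -> step gives (1,0)='.' but target has 'O' -> reject
  (2,1)=. (3,4)=O (4,1)=. -> step gives (1,0)='.' but target has 'O' -> reject
  (2,1)=. (3,4)=O (4,1)=O -> step gives (1,0)='.' but target has 'O' -> reject
  (2,1)=O (3,4)=. (4,1)=. -> step reproduces the target at every cell -> ACCEPT
  (2,1)=O (3,4)=. (4,1)=O -> step gives (3,1)='.' but target has 'O' -> reject
  (2,1)=O (3,4)=O (4,1)=. -> step gives (2,5)='O' but target has '.' -> reject
  (2,1)=O (3,4)=O (4,1)=O -> step gives (2,5)='O' but target has '.' -> reject
Unique solution: (2,1)=live, (3,4)=dead, (4,1)=dead.
Check: live-neighbor counts of every cell in the completed generation 0:
121342
244342
333242
233331
333232
113241
Applying B3/S23 to generation 0 with these counts gives:
...O.O
O..O.O
OOOO..
OOOOO.
OOOOO.
..OO..
which matches the target exactly.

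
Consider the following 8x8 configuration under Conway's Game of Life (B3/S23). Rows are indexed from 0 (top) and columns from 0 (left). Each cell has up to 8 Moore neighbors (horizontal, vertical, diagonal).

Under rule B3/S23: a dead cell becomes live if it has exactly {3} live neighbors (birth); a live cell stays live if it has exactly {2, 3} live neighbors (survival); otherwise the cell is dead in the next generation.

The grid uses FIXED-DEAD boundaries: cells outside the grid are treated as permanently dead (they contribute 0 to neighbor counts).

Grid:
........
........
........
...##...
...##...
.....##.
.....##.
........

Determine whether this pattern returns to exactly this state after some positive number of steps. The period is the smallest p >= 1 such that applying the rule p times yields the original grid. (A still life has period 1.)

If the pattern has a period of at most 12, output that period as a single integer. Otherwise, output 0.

Simulating and comparing each generation to the original:
Gen 0 (original, given above): 8 live cells
Gen 1: 6 live cells, differs from original
Gen 2: 8 live cells, MATCHES original -> period = 2

Answer: 2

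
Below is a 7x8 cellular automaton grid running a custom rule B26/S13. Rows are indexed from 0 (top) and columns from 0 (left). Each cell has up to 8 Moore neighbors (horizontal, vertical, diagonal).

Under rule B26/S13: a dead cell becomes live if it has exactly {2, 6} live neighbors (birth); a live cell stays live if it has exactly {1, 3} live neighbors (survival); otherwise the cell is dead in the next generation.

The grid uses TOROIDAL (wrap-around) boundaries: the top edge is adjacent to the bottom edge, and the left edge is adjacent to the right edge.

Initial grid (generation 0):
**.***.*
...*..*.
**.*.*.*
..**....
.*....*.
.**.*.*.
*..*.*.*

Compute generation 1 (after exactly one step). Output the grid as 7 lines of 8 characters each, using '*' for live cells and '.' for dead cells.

Answer: ...*.*..
*..**...
...*.*..
.....*..
**..*.**
.**...*.
....*...

Derivation:
Simulating step by step:
Generation 0 (given above): 25 live cells
Generation 1: 17 live cells
(generation 1 grid is the final answer)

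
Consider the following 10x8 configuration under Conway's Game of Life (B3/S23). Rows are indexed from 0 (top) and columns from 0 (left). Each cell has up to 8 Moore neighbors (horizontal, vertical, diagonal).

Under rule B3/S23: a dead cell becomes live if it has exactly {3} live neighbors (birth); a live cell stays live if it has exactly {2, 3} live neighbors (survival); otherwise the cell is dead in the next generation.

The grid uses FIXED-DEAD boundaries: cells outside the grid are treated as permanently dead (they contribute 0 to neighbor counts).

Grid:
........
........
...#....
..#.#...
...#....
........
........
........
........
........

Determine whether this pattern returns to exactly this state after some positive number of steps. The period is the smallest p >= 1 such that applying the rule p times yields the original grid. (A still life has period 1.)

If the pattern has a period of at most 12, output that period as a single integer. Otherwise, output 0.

Answer: 1

Derivation:
Simulating and comparing each generation to the original:
Gen 0 (original, given above): 4 live cells
Gen 1: 4 live cells, MATCHES original -> period = 1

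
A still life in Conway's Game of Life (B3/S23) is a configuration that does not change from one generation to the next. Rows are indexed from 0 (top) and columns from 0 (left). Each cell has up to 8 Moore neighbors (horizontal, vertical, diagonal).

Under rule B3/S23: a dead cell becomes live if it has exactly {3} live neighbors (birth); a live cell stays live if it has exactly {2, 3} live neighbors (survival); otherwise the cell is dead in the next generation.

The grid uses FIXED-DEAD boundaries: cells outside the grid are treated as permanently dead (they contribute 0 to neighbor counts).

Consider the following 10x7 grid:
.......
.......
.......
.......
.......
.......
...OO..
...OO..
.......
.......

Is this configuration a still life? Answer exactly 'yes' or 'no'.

Compute generation 1 and compare to generation 0 (given above):
Generation 1:
.......
.......
.......
.......
.......
.......
...OO..
...OO..
.......
.......
The grids are IDENTICAL -> still life.

Answer: yes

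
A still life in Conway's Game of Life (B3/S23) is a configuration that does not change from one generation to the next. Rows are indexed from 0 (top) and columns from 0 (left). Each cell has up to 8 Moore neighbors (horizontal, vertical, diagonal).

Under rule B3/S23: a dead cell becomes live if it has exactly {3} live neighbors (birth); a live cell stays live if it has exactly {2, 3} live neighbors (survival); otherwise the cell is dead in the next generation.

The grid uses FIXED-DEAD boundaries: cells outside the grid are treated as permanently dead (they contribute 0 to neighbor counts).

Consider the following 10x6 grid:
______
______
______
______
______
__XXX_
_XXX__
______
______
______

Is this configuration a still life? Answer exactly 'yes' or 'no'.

Compute generation 1 and compare to generation 0 (given above):
Generation 1:
______
______
______
______
___X__
_X__X_
_X__X_
__X___
______
______
Cell (4,3) differs: gen0=0 vs gen1=1 -> NOT a still life.

Answer: no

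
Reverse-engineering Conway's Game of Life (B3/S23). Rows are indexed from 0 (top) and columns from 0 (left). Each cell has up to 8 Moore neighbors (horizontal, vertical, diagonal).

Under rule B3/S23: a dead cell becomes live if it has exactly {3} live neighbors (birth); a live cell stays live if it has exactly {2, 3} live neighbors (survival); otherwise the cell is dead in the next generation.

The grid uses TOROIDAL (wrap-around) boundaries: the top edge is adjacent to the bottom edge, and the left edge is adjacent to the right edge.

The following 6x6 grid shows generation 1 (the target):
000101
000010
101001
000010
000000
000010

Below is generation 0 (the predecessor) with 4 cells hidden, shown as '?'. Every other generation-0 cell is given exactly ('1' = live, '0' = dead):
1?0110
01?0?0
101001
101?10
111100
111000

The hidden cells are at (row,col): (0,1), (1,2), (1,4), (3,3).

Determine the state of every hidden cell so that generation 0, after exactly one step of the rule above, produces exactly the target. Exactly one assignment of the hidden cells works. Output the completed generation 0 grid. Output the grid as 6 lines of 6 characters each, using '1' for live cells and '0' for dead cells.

Answer: 110110
011000
101001
101010
111100
111000

Derivation:
Hidden generation-0 cells (in order): (0,1), (1,2), (1,4), (3,3).
A hidden cell only influences target cells in its own 3x3 neighborhood. Try each of the 2^4 = 16 assignments, step the completed generation 0 forward once under B3/S23, and compare with the target:
  (0,1)=0 (1,2)=0 (1,4)=0 (3,3)=0 -> step gives (0,0)='1' but target has '0' -> reject
  (0,1)=0 (1,2)=0 (1,4)=0 (3,3)=1 -> step gives (0,0)='1' but target has '0' -> reject
  (0,1)=0 (1,2)=0 (1,4)=1 (3,3)=0 -> step gives (0,0)='1' but target has '0' -> reject
  (0,1)=0 (1,2)=0 (1,4)=1 (3,3)=1 -> step gives (0,0)='1' but target has '0' -> reject
  (0,1)=0 (1,2)=1 (1,4)=0 (3,3)=0 -> step gives (0,0)='1' but target has '0' -> reject
  (0,1)=0 (1,2)=1 (1,4)=0 (3,3)=1 -> step gives (0,0)='1' but target has '0' -> reject
  (0,1)=0 (1,2)=1 (1,4)=1 (3,3)=0 -> step gives (0,0)='1' but target has '0' -> reject
  (0,1)=0 (1,2)=1 (1,4)=1 (3,3)=1 -> step gives (0,0)='1' but target has '0' -> reject
  (0,1)=1 (1,2)=0 (1,4)=0 (3,3)=0 -> step gives (1,3)='1' but target has '0' -> reject
  (0,1)=1 (1,2)=0 (1,4)=0 (3,3)=1 -> step gives (1,3)='1' but target has '0' -> reject
  (0,1)=1 (1,2)=0 (1,4)=1 (3,3)=0 -> step gives (0,4)='1' but target has '0' -> reject
  (0,1)=1 (1,2)=0 (1,4)=1 (3,3)=1 -> step gives (0,4)='1' but target has '0' -> reject
  (0,1)=1 (1,2)=1 (1,4)=0 (3,3)=0 -> step reproduces the target at every cell -> ACCEPT
  (0,1)=1 (1,2)=1 (1,4)=0 (3,3)=1 -> step gives (2,2)='0' but target has '1' -> reject
  (0,1)=1 (1,2)=1 (1,4)=1 (3,3)=0 -> step gives (0,3)='0' but target has '1' -> reject
  (0,1)=1 (1,2)=1 (1,4)=1 (3,3)=1 -> step gives (0,3)='0' but target has '1' -> reject
Unique solution: (0,1)=live, (1,2)=live, (1,4)=dead, (3,3)=dead.
Check: live-neighbor counts of every cell in the completed generation 0:
466313
554434
363423
474525
475424
576534
Applying B3/S23 to generation 0 with these counts gives:
000101
000010
101001
000010
000000
000010
which matches the target exactly.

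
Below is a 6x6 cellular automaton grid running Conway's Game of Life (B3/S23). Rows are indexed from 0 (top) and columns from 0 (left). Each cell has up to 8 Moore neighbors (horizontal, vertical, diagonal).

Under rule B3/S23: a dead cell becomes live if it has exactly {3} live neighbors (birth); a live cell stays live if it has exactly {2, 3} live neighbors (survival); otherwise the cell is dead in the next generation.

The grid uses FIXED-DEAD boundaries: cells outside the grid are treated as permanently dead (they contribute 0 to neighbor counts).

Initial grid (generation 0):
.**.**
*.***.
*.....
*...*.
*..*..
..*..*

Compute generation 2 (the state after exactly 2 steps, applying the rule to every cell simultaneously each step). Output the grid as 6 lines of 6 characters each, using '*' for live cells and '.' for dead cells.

Answer: .**.**
*.*...
*..***
*****.
***...
......

Derivation:
Simulating step by step:
Generation 0 (given above): 15 live cells
Generation 1: 15 live cells
.**.**
*.*.**
*...*.
**....
.*.**.
......
Generation 2: 18 live cells
(generation 2 grid is the final answer)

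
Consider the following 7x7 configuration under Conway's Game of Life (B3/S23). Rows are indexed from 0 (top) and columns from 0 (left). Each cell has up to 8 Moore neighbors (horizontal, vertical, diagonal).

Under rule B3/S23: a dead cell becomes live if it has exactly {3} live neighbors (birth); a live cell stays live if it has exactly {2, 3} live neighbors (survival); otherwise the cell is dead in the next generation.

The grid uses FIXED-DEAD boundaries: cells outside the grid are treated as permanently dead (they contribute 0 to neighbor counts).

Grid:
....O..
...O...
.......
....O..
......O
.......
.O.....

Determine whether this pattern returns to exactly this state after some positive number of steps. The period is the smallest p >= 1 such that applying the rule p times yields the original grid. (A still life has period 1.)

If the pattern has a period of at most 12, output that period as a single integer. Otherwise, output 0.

Simulating and comparing each generation to the original:
Gen 0 (original, given above): 5 live cells
Gen 1: 0 live cells, differs from original
Gen 2: 0 live cells, differs from original
Gen 3: 0 live cells, differs from original
Gen 4: 0 live cells, differs from original
Gen 5: 0 live cells, differs from original
Gen 6: 0 live cells, differs from original
Gen 7: 0 live cells, differs from original
Gen 8: 0 live cells, differs from original
Gen 9: 0 live cells, differs from original
Gen 10: 0 live cells, differs from original
Gen 11: 0 live cells, differs from original
Gen 12: 0 live cells, differs from original
No period found within 12 steps.

Answer: 0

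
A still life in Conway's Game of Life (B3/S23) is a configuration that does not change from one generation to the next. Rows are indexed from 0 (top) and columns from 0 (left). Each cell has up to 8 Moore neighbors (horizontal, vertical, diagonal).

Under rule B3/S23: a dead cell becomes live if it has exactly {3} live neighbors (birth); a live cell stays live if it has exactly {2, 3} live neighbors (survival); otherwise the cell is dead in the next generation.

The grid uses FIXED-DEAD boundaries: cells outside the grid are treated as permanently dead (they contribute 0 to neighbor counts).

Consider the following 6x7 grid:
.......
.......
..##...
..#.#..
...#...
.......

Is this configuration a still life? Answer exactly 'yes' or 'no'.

Answer: yes

Derivation:
Compute generation 1 and compare to generation 0 (given above):
Generation 1:
.......
.......
..##...
..#.#..
...#...
.......
The grids are IDENTICAL -> still life.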